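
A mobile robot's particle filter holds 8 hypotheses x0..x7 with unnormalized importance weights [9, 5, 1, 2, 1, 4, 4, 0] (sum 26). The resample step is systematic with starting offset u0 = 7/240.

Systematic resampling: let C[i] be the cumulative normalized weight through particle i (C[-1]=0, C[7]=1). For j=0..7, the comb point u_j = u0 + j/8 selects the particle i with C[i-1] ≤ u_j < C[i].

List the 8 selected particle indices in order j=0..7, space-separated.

0 0 0 1 1 4 5 6

C = [9/26, 7/13, 15/26, 17/26, 9/13, 11/13, 1, 1]
j=0: u_0=7/240 ∈ [0, 9/26) → index 0
j=1: u_1=37/240 ∈ [0, 9/26) → index 0
j=2: u_2=67/240 ∈ [0, 9/26) → index 0
j=3: u_3=97/240 ∈ [9/26, 7/13) → index 1
j=4: u_4=127/240 ∈ [9/26, 7/13) → index 1
j=5: u_5=157/240 ∈ [17/26, 9/13) → index 4
j=6: u_6=187/240 ∈ [9/13, 11/13) → index 5
j=7: u_7=217/240 ∈ [11/13, 1) → index 6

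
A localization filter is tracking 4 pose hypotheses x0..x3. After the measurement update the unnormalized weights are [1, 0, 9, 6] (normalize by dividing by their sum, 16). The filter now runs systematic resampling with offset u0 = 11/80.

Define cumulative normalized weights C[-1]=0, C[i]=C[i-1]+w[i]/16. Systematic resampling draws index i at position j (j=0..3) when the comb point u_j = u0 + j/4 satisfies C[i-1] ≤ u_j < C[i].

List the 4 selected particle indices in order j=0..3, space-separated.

2 2 3 3

C = [1/16, 1/16, 5/8, 1]
j=0: u_0=11/80 ∈ [1/16, 5/8) → index 2
j=1: u_1=31/80 ∈ [1/16, 5/8) → index 2
j=2: u_2=51/80 ∈ [5/8, 1) → index 3
j=3: u_3=71/80 ∈ [5/8, 1) → index 3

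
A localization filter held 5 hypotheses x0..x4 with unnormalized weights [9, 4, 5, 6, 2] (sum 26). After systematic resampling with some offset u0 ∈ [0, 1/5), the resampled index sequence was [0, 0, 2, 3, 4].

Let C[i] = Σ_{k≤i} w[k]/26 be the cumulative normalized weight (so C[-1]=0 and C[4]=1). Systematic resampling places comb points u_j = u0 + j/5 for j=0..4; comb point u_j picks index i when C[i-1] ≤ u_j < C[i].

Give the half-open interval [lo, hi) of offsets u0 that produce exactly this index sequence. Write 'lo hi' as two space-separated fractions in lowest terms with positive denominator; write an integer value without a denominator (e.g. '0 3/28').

8/65 19/130

C = [9/26, 1/2, 9/13, 12/13, 1]
j=0 picked index 0: u0 ∈ [0, 9/26)
j=1 picked index 0: u0 ∈ [-1/5, 19/130)
j=2 picked index 2: u0 ∈ [1/10, 19/65)
j=3 picked index 3: u0 ∈ [6/65, 21/65)
j=4 picked index 4: u0 ∈ [8/65, 1/5)
intersection: [8/65, 19/130)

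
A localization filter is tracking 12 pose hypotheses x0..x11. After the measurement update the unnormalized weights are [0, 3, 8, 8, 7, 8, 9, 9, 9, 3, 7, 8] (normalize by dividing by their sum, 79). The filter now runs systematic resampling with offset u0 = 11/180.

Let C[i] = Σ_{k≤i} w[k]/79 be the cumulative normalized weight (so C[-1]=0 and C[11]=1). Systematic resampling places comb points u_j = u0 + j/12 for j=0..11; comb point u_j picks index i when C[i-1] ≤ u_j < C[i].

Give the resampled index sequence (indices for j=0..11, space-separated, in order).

2 3 3 4 5 6 7 7 8 10 10 11

C = [0, 3/79, 11/79, 19/79, 26/79, 34/79, 43/79, 52/79, 61/79, 64/79, 71/79, 1]
j=0: u_0=11/180 ∈ [3/79, 11/79) → index 2
j=1: u_1=13/90 ∈ [11/79, 19/79) → index 3
j=2: u_2=41/180 ∈ [11/79, 19/79) → index 3
j=3: u_3=14/45 ∈ [19/79, 26/79) → index 4
j=4: u_4=71/180 ∈ [26/79, 34/79) → index 5
j=5: u_5=43/90 ∈ [34/79, 43/79) → index 6
j=6: u_6=101/180 ∈ [43/79, 52/79) → index 7
j=7: u_7=29/45 ∈ [43/79, 52/79) → index 7
j=8: u_8=131/180 ∈ [52/79, 61/79) → index 8
j=9: u_9=73/90 ∈ [64/79, 71/79) → index 10
j=10: u_10=161/180 ∈ [64/79, 71/79) → index 10
j=11: u_11=44/45 ∈ [71/79, 1) → index 11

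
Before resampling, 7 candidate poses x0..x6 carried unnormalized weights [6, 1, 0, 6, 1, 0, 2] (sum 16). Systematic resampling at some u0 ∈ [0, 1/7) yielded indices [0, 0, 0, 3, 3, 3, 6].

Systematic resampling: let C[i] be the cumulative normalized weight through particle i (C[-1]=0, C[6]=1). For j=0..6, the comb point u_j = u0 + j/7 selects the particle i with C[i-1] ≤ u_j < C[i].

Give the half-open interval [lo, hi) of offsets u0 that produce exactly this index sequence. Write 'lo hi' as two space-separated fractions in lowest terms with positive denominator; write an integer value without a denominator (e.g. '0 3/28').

1/56 5/56

C = [3/8, 7/16, 7/16, 13/16, 7/8, 7/8, 1]
j=0 picked index 0: u0 ∈ [0, 3/8)
j=1 picked index 0: u0 ∈ [-1/7, 13/56)
j=2 picked index 0: u0 ∈ [-2/7, 5/56)
j=3 picked index 3: u0 ∈ [1/112, 43/112)
j=4 picked index 3: u0 ∈ [-15/112, 27/112)
j=5 picked index 3: u0 ∈ [-31/112, 11/112)
j=6 picked index 6: u0 ∈ [1/56, 1/7)
intersection: [1/56, 5/56)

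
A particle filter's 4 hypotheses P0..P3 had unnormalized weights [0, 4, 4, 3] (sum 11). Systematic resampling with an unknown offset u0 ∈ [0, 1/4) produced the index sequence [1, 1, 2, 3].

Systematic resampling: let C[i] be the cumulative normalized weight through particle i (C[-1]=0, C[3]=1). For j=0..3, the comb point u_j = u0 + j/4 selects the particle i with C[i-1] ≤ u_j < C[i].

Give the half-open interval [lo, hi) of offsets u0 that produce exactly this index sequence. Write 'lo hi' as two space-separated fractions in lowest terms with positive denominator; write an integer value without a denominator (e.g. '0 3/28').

C = [0, 4/11, 8/11, 1]
j=0 picked index 1: u0 ∈ [0, 4/11)
j=1 picked index 1: u0 ∈ [-1/4, 5/44)
j=2 picked index 2: u0 ∈ [-3/22, 5/22)
j=3 picked index 3: u0 ∈ [-1/44, 1/4)
intersection: [0, 5/44)

0 5/44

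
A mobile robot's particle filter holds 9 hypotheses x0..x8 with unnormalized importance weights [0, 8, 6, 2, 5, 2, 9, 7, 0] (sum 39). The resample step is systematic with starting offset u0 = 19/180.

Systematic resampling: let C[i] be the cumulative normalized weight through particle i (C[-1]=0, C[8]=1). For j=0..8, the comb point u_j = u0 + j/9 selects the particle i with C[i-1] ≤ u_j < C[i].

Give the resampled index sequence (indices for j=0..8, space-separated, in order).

C = [0, 8/39, 14/39, 16/39, 7/13, 23/39, 32/39, 1, 1]
j=0: u_0=19/180 ∈ [0, 8/39) → index 1
j=1: u_1=13/60 ∈ [8/39, 14/39) → index 2
j=2: u_2=59/180 ∈ [8/39, 14/39) → index 2
j=3: u_3=79/180 ∈ [16/39, 7/13) → index 4
j=4: u_4=11/20 ∈ [7/13, 23/39) → index 5
j=5: u_5=119/180 ∈ [23/39, 32/39) → index 6
j=6: u_6=139/180 ∈ [23/39, 32/39) → index 6
j=7: u_7=53/60 ∈ [32/39, 1) → index 7
j=8: u_8=179/180 ∈ [32/39, 1) → index 7

1 2 2 4 5 6 6 7 7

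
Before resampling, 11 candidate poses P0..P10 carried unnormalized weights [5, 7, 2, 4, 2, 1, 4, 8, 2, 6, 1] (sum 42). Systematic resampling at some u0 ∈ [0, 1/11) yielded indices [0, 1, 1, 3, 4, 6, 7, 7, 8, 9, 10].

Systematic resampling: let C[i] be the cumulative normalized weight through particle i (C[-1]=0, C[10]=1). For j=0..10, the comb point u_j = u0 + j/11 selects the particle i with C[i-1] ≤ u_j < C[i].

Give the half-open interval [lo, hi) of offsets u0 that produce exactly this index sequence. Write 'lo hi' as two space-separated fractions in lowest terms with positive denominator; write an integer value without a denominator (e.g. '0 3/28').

C = [5/42, 2/7, 1/3, 3/7, 10/21, 1/2, 25/42, 11/14, 5/6, 41/42, 1]
j=0 picked index 0: u0 ∈ [0, 5/42)
j=1 picked index 1: u0 ∈ [13/462, 15/77)
j=2 picked index 1: u0 ∈ [-29/462, 8/77)
j=3 picked index 3: u0 ∈ [2/33, 12/77)
j=4 picked index 4: u0 ∈ [5/77, 26/231)
j=5 picked index 6: u0 ∈ [1/22, 65/462)
j=6 picked index 7: u0 ∈ [23/462, 37/154)
j=7 picked index 7: u0 ∈ [-19/462, 23/154)
j=8 picked index 8: u0 ∈ [9/154, 7/66)
j=9 picked index 9: u0 ∈ [1/66, 73/462)
j=10 picked index 10: u0 ∈ [31/462, 1/11)
intersection: [31/462, 1/11)

31/462 1/11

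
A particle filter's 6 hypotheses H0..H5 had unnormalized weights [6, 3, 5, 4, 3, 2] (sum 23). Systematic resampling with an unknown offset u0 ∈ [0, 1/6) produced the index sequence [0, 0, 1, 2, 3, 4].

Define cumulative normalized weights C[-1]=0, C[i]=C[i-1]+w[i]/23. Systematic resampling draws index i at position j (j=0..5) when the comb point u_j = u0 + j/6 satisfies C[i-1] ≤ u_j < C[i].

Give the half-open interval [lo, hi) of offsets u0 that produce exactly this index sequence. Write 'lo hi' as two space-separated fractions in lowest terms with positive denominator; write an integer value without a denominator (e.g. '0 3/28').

0 4/69

C = [6/23, 9/23, 14/23, 18/23, 21/23, 1]
j=0 picked index 0: u0 ∈ [0, 6/23)
j=1 picked index 0: u0 ∈ [-1/6, 13/138)
j=2 picked index 1: u0 ∈ [-5/69, 4/69)
j=3 picked index 2: u0 ∈ [-5/46, 5/46)
j=4 picked index 3: u0 ∈ [-4/69, 8/69)
j=5 picked index 4: u0 ∈ [-7/138, 11/138)
intersection: [0, 4/69)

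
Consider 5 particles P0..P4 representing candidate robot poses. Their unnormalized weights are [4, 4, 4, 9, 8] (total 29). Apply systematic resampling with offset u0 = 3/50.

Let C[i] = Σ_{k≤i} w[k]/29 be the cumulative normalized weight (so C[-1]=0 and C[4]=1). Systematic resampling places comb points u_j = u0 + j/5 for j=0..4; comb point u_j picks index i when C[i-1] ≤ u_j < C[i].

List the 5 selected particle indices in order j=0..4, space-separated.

0 1 3 3 4

C = [4/29, 8/29, 12/29, 21/29, 1]
j=0: u_0=3/50 ∈ [0, 4/29) → index 0
j=1: u_1=13/50 ∈ [4/29, 8/29) → index 1
j=2: u_2=23/50 ∈ [12/29, 21/29) → index 3
j=3: u_3=33/50 ∈ [12/29, 21/29) → index 3
j=4: u_4=43/50 ∈ [21/29, 1) → index 4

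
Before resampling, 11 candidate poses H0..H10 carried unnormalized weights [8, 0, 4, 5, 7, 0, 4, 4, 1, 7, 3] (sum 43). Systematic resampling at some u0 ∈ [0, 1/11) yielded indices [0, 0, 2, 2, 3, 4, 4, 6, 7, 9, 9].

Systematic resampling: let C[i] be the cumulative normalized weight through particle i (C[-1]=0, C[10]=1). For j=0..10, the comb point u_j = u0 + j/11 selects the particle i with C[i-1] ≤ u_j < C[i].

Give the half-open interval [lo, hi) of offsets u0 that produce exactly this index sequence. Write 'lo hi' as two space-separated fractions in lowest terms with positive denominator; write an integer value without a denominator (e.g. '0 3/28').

2/473 3/473

C = [8/43, 8/43, 12/43, 17/43, 24/43, 24/43, 28/43, 32/43, 33/43, 40/43, 1]
j=0 picked index 0: u0 ∈ [0, 8/43)
j=1 picked index 0: u0 ∈ [-1/11, 45/473)
j=2 picked index 2: u0 ∈ [2/473, 46/473)
j=3 picked index 2: u0 ∈ [-41/473, 3/473)
j=4 picked index 3: u0 ∈ [-40/473, 15/473)
j=5 picked index 4: u0 ∈ [-28/473, 49/473)
j=6 picked index 4: u0 ∈ [-71/473, 6/473)
j=7 picked index 6: u0 ∈ [-37/473, 7/473)
j=8 picked index 7: u0 ∈ [-36/473, 8/473)
j=9 picked index 9: u0 ∈ [-24/473, 53/473)
j=10 picked index 9: u0 ∈ [-67/473, 10/473)
intersection: [2/473, 3/473)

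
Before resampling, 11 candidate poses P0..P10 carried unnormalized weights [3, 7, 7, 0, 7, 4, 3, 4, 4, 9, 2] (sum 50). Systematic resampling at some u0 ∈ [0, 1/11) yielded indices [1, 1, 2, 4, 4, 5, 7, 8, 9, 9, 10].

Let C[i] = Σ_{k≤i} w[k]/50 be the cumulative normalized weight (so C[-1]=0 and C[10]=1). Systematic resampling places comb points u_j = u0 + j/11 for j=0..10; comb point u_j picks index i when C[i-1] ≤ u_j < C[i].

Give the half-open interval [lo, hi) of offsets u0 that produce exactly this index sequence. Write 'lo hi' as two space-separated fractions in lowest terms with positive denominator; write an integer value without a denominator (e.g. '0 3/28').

41/550 1/11

C = [3/50, 1/5, 17/50, 17/50, 12/25, 14/25, 31/50, 7/10, 39/50, 24/25, 1]
j=0 picked index 1: u0 ∈ [3/50, 1/5)
j=1 picked index 1: u0 ∈ [-17/550, 6/55)
j=2 picked index 2: u0 ∈ [1/55, 87/550)
j=3 picked index 4: u0 ∈ [37/550, 57/275)
j=4 picked index 4: u0 ∈ [-13/550, 32/275)
j=5 picked index 5: u0 ∈ [7/275, 29/275)
j=6 picked index 7: u0 ∈ [41/550, 17/110)
j=7 picked index 8: u0 ∈ [7/110, 79/550)
j=8 picked index 9: u0 ∈ [29/550, 64/275)
j=9 picked index 9: u0 ∈ [-21/550, 39/275)
j=10 picked index 10: u0 ∈ [14/275, 1/11)
intersection: [41/550, 1/11)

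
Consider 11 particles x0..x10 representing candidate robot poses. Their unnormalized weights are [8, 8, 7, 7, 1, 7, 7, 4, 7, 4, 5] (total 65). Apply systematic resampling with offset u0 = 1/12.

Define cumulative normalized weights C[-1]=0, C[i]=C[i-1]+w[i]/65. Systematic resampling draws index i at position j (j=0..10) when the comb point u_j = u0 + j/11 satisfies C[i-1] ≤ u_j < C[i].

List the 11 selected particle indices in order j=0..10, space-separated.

C = [8/65, 16/65, 23/65, 6/13, 31/65, 38/65, 9/13, 49/65, 56/65, 12/13, 1]
j=0: u_0=1/12 ∈ [0, 8/65) → index 0
j=1: u_1=23/132 ∈ [8/65, 16/65) → index 1
j=2: u_2=35/132 ∈ [16/65, 23/65) → index 2
j=3: u_3=47/132 ∈ [23/65, 6/13) → index 3
j=4: u_4=59/132 ∈ [23/65, 6/13) → index 3
j=5: u_5=71/132 ∈ [31/65, 38/65) → index 5
j=6: u_6=83/132 ∈ [38/65, 9/13) → index 6
j=7: u_7=95/132 ∈ [9/13, 49/65) → index 7
j=8: u_8=107/132 ∈ [49/65, 56/65) → index 8
j=9: u_9=119/132 ∈ [56/65, 12/13) → index 9
j=10: u_10=131/132 ∈ [12/13, 1) → index 10

0 1 2 3 3 5 6 7 8 9 10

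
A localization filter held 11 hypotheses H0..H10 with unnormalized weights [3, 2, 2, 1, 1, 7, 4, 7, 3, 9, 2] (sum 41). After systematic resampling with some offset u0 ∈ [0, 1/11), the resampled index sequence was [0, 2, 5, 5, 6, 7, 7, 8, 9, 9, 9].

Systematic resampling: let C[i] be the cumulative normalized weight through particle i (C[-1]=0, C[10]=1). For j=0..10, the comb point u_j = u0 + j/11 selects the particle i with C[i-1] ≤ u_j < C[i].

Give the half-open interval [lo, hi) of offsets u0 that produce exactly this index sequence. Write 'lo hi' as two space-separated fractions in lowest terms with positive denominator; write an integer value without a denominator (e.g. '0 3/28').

17/451 19/451

C = [3/41, 5/41, 7/41, 8/41, 9/41, 16/41, 20/41, 27/41, 30/41, 39/41, 1]
j=0 picked index 0: u0 ∈ [0, 3/41)
j=1 picked index 2: u0 ∈ [14/451, 36/451)
j=2 picked index 5: u0 ∈ [17/451, 94/451)
j=3 picked index 5: u0 ∈ [-24/451, 53/451)
j=4 picked index 6: u0 ∈ [12/451, 56/451)
j=5 picked index 7: u0 ∈ [15/451, 92/451)
j=6 picked index 7: u0 ∈ [-26/451, 51/451)
j=7 picked index 8: u0 ∈ [10/451, 43/451)
j=8 picked index 9: u0 ∈ [2/451, 101/451)
j=9 picked index 9: u0 ∈ [-39/451, 60/451)
j=10 picked index 9: u0 ∈ [-80/451, 19/451)
intersection: [17/451, 19/451)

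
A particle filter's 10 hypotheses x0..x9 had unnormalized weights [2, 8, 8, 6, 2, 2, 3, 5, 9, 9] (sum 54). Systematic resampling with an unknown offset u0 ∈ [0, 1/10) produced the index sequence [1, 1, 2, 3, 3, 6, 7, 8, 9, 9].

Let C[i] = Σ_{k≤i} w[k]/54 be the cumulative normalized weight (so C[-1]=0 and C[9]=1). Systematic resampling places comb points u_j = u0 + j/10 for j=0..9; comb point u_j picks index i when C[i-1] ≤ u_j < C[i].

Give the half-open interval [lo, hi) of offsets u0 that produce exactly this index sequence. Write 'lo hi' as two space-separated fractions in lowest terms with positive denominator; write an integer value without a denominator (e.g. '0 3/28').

1/27 2/45

C = [1/27, 5/27, 1/3, 4/9, 13/27, 14/27, 31/54, 2/3, 5/6, 1]
j=0 picked index 1: u0 ∈ [1/27, 5/27)
j=1 picked index 1: u0 ∈ [-17/270, 23/270)
j=2 picked index 2: u0 ∈ [-2/135, 2/15)
j=3 picked index 3: u0 ∈ [1/30, 13/90)
j=4 picked index 3: u0 ∈ [-1/15, 2/45)
j=5 picked index 6: u0 ∈ [1/54, 2/27)
j=6 picked index 7: u0 ∈ [-7/270, 1/15)
j=7 picked index 8: u0 ∈ [-1/30, 2/15)
j=8 picked index 9: u0 ∈ [1/30, 1/5)
j=9 picked index 9: u0 ∈ [-1/15, 1/10)
intersection: [1/27, 2/45)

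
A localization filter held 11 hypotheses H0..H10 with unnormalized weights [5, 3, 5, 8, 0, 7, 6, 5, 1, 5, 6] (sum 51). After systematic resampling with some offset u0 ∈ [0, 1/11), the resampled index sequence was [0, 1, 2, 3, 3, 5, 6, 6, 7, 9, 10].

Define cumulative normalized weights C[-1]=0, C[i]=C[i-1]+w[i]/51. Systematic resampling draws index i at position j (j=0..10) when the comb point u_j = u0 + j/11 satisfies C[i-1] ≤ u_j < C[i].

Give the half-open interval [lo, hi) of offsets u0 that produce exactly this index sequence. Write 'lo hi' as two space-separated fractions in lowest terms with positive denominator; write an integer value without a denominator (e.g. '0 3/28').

C = [5/51, 8/51, 13/51, 7/17, 7/17, 28/51, 2/3, 13/17, 40/51, 15/17, 1]
j=0 picked index 0: u0 ∈ [0, 5/51)
j=1 picked index 1: u0 ∈ [4/561, 37/561)
j=2 picked index 2: u0 ∈ [-14/561, 41/561)
j=3 picked index 3: u0 ∈ [-10/561, 26/187)
j=4 picked index 3: u0 ∈ [-61/561, 9/187)
j=5 picked index 5: u0 ∈ [-8/187, 53/561)
j=6 picked index 6: u0 ∈ [2/561, 4/33)
j=7 picked index 6: u0 ∈ [-49/561, 1/33)
j=8 picked index 7: u0 ∈ [-2/33, 7/187)
j=9 picked index 9: u0 ∈ [-19/561, 12/187)
j=10 picked index 10: u0 ∈ [-5/187, 1/11)
intersection: [4/561, 1/33)

4/561 1/33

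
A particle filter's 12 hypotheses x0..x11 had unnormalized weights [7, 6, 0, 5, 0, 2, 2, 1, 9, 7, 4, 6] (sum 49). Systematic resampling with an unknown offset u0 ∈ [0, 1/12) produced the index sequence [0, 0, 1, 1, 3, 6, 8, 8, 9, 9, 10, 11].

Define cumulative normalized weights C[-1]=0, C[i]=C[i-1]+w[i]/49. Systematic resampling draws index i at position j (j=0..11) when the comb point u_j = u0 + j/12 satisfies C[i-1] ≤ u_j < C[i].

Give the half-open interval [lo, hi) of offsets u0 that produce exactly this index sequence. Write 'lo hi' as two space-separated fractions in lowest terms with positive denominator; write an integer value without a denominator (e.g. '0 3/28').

0 3/196

C = [1/7, 13/49, 13/49, 18/49, 18/49, 20/49, 22/49, 23/49, 32/49, 39/49, 43/49, 1]
j=0 picked index 0: u0 ∈ [0, 1/7)
j=1 picked index 0: u0 ∈ [-1/12, 5/84)
j=2 picked index 1: u0 ∈ [-1/42, 29/294)
j=3 picked index 1: u0 ∈ [-3/28, 3/196)
j=4 picked index 3: u0 ∈ [-10/147, 5/147)
j=5 picked index 6: u0 ∈ [-5/588, 19/588)
j=6 picked index 8: u0 ∈ [-3/98, 15/98)
j=7 picked index 8: u0 ∈ [-67/588, 41/588)
j=8 picked index 9: u0 ∈ [-2/147, 19/147)
j=9 picked index 9: u0 ∈ [-19/196, 9/196)
j=10 picked index 10: u0 ∈ [-11/294, 13/294)
j=11 picked index 11: u0 ∈ [-23/588, 1/12)
intersection: [0, 3/196)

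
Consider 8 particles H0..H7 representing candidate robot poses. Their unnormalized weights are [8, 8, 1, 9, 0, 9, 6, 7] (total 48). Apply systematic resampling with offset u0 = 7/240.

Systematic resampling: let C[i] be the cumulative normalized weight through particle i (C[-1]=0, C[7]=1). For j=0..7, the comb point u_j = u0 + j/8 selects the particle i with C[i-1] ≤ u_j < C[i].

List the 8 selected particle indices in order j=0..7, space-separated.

0 0 1 3 3 5 6 7

C = [1/6, 1/3, 17/48, 13/24, 13/24, 35/48, 41/48, 1]
j=0: u_0=7/240 ∈ [0, 1/6) → index 0
j=1: u_1=37/240 ∈ [0, 1/6) → index 0
j=2: u_2=67/240 ∈ [1/6, 1/3) → index 1
j=3: u_3=97/240 ∈ [17/48, 13/24) → index 3
j=4: u_4=127/240 ∈ [17/48, 13/24) → index 3
j=5: u_5=157/240 ∈ [13/24, 35/48) → index 5
j=6: u_6=187/240 ∈ [35/48, 41/48) → index 6
j=7: u_7=217/240 ∈ [41/48, 1) → index 7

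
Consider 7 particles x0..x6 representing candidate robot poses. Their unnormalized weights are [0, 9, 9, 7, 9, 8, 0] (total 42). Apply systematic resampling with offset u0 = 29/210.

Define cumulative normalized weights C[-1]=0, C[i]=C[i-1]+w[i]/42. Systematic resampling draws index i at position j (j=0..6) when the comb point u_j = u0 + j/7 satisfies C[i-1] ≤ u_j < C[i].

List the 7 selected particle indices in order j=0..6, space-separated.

1 2 2 3 4 5 5

C = [0, 3/14, 3/7, 25/42, 17/21, 1, 1]
j=0: u_0=29/210 ∈ [0, 3/14) → index 1
j=1: u_1=59/210 ∈ [3/14, 3/7) → index 2
j=2: u_2=89/210 ∈ [3/14, 3/7) → index 2
j=3: u_3=17/30 ∈ [3/7, 25/42) → index 3
j=4: u_4=149/210 ∈ [25/42, 17/21) → index 4
j=5: u_5=179/210 ∈ [17/21, 1) → index 5
j=6: u_6=209/210 ∈ [17/21, 1) → index 5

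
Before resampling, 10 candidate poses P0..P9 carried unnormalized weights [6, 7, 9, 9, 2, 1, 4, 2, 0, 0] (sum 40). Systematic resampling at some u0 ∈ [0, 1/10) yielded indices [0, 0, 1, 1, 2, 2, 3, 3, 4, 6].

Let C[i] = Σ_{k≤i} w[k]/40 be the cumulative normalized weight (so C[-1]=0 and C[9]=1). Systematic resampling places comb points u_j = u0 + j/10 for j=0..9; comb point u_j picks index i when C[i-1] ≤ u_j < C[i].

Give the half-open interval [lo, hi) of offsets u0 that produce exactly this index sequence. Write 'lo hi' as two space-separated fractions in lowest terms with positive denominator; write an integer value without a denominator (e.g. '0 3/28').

0 1/40

C = [3/20, 13/40, 11/20, 31/40, 33/40, 17/20, 19/20, 1, 1, 1]
j=0 picked index 0: u0 ∈ [0, 3/20)
j=1 picked index 0: u0 ∈ [-1/10, 1/20)
j=2 picked index 1: u0 ∈ [-1/20, 1/8)
j=3 picked index 1: u0 ∈ [-3/20, 1/40)
j=4 picked index 2: u0 ∈ [-3/40, 3/20)
j=5 picked index 2: u0 ∈ [-7/40, 1/20)
j=6 picked index 3: u0 ∈ [-1/20, 7/40)
j=7 picked index 3: u0 ∈ [-3/20, 3/40)
j=8 picked index 4: u0 ∈ [-1/40, 1/40)
j=9 picked index 6: u0 ∈ [-1/20, 1/20)
intersection: [0, 1/40)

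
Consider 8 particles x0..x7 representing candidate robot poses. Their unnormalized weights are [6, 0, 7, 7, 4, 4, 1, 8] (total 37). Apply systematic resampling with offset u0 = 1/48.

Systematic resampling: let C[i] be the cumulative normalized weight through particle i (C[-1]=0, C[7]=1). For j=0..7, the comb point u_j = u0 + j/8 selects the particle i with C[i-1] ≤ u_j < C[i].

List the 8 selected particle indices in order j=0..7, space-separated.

0 0 2 3 3 4 6 7

C = [6/37, 6/37, 13/37, 20/37, 24/37, 28/37, 29/37, 1]
j=0: u_0=1/48 ∈ [0, 6/37) → index 0
j=1: u_1=7/48 ∈ [0, 6/37) → index 0
j=2: u_2=13/48 ∈ [6/37, 13/37) → index 2
j=3: u_3=19/48 ∈ [13/37, 20/37) → index 3
j=4: u_4=25/48 ∈ [13/37, 20/37) → index 3
j=5: u_5=31/48 ∈ [20/37, 24/37) → index 4
j=6: u_6=37/48 ∈ [28/37, 29/37) → index 6
j=7: u_7=43/48 ∈ [29/37, 1) → index 7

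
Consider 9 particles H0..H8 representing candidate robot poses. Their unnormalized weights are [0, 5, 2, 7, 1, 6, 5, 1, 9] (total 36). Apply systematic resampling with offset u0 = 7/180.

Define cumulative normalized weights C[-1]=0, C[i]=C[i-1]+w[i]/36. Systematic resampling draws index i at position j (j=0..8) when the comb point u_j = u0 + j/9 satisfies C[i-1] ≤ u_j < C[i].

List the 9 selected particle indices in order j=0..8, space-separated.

C = [0, 5/36, 7/36, 7/18, 5/12, 7/12, 13/18, 3/4, 1]
j=0: u_0=7/180 ∈ [0, 5/36) → index 1
j=1: u_1=3/20 ∈ [5/36, 7/36) → index 2
j=2: u_2=47/180 ∈ [7/36, 7/18) → index 3
j=3: u_3=67/180 ∈ [7/36, 7/18) → index 3
j=4: u_4=29/60 ∈ [5/12, 7/12) → index 5
j=5: u_5=107/180 ∈ [7/12, 13/18) → index 6
j=6: u_6=127/180 ∈ [7/12, 13/18) → index 6
j=7: u_7=49/60 ∈ [3/4, 1) → index 8
j=8: u_8=167/180 ∈ [3/4, 1) → index 8

1 2 3 3 5 6 6 8 8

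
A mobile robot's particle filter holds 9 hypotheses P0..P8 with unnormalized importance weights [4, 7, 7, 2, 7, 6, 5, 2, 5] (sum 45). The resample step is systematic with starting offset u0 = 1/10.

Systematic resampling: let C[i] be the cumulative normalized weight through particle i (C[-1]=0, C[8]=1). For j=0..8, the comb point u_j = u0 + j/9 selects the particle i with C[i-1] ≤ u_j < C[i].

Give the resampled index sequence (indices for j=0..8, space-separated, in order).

1 1 2 3 4 5 6 7 8

C = [4/45, 11/45, 2/5, 4/9, 3/5, 11/15, 38/45, 8/9, 1]
j=0: u_0=1/10 ∈ [4/45, 11/45) → index 1
j=1: u_1=19/90 ∈ [4/45, 11/45) → index 1
j=2: u_2=29/90 ∈ [11/45, 2/5) → index 2
j=3: u_3=13/30 ∈ [2/5, 4/9) → index 3
j=4: u_4=49/90 ∈ [4/9, 3/5) → index 4
j=5: u_5=59/90 ∈ [3/5, 11/15) → index 5
j=6: u_6=23/30 ∈ [11/15, 38/45) → index 6
j=7: u_7=79/90 ∈ [38/45, 8/9) → index 7
j=8: u_8=89/90 ∈ [8/9, 1) → index 8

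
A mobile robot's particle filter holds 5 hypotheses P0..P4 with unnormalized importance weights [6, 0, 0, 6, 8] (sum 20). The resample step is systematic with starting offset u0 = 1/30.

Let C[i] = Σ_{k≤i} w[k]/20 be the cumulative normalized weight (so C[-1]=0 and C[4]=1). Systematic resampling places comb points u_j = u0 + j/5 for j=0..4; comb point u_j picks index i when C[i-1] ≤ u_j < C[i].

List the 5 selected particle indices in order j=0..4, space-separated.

0 0 3 4 4

C = [3/10, 3/10, 3/10, 3/5, 1]
j=0: u_0=1/30 ∈ [0, 3/10) → index 0
j=1: u_1=7/30 ∈ [0, 3/10) → index 0
j=2: u_2=13/30 ∈ [3/10, 3/5) → index 3
j=3: u_3=19/30 ∈ [3/5, 1) → index 4
j=4: u_4=5/6 ∈ [3/5, 1) → index 4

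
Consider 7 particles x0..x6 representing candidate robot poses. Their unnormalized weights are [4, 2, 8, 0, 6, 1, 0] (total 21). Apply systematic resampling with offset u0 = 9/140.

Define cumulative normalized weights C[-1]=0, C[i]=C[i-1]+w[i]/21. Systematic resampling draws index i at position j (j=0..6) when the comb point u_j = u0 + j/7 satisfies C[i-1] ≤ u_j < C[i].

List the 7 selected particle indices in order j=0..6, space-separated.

C = [4/21, 2/7, 2/3, 2/3, 20/21, 1, 1]
j=0: u_0=9/140 ∈ [0, 4/21) → index 0
j=1: u_1=29/140 ∈ [4/21, 2/7) → index 1
j=2: u_2=7/20 ∈ [2/7, 2/3) → index 2
j=3: u_3=69/140 ∈ [2/7, 2/3) → index 2
j=4: u_4=89/140 ∈ [2/7, 2/3) → index 2
j=5: u_5=109/140 ∈ [2/3, 20/21) → index 4
j=6: u_6=129/140 ∈ [2/3, 20/21) → index 4

0 1 2 2 2 4 4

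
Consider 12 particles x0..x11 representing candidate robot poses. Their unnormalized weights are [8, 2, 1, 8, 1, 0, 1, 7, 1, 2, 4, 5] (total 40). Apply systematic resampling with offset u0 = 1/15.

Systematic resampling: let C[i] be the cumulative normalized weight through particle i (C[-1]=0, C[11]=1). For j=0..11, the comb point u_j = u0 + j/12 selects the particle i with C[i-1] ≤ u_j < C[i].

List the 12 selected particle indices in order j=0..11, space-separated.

0 0 1 3 3 4 7 7 9 10 11 11

C = [1/5, 1/4, 11/40, 19/40, 1/2, 1/2, 21/40, 7/10, 29/40, 31/40, 7/8, 1]
j=0: u_0=1/15 ∈ [0, 1/5) → index 0
j=1: u_1=3/20 ∈ [0, 1/5) → index 0
j=2: u_2=7/30 ∈ [1/5, 1/4) → index 1
j=3: u_3=19/60 ∈ [11/40, 19/40) → index 3
j=4: u_4=2/5 ∈ [11/40, 19/40) → index 3
j=5: u_5=29/60 ∈ [19/40, 1/2) → index 4
j=6: u_6=17/30 ∈ [21/40, 7/10) → index 7
j=7: u_7=13/20 ∈ [21/40, 7/10) → index 7
j=8: u_8=11/15 ∈ [29/40, 31/40) → index 9
j=9: u_9=49/60 ∈ [31/40, 7/8) → index 10
j=10: u_10=9/10 ∈ [7/8, 1) → index 11
j=11: u_11=59/60 ∈ [7/8, 1) → index 11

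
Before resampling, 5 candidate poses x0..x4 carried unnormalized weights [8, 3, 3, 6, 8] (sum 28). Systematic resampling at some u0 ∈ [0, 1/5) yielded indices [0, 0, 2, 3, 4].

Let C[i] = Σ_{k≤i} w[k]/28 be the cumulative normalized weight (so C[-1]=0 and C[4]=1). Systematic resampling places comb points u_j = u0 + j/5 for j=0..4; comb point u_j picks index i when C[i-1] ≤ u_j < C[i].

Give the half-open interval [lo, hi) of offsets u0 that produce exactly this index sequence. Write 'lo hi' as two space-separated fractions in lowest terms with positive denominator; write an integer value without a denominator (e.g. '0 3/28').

0 3/35

C = [2/7, 11/28, 1/2, 5/7, 1]
j=0 picked index 0: u0 ∈ [0, 2/7)
j=1 picked index 0: u0 ∈ [-1/5, 3/35)
j=2 picked index 2: u0 ∈ [-1/140, 1/10)
j=3 picked index 3: u0 ∈ [-1/10, 4/35)
j=4 picked index 4: u0 ∈ [-3/35, 1/5)
intersection: [0, 3/35)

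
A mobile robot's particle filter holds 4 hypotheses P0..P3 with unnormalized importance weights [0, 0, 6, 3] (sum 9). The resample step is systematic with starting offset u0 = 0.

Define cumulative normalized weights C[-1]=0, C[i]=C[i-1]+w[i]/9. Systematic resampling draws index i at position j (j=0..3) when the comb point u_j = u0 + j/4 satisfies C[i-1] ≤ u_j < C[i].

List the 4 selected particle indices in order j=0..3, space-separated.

C = [0, 0, 2/3, 1]
j=0: u_0=0 ∈ [0, 2/3) → index 2
j=1: u_1=1/4 ∈ [0, 2/3) → index 2
j=2: u_2=1/2 ∈ [0, 2/3) → index 2
j=3: u_3=3/4 ∈ [2/3, 1) → index 3

2 2 2 3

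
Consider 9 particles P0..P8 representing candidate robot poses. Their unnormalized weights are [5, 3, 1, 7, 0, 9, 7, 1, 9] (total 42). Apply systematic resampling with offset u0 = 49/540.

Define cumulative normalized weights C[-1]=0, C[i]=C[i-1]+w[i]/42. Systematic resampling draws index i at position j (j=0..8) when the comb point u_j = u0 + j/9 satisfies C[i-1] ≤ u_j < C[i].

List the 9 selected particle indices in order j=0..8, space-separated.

C = [5/42, 4/21, 3/14, 8/21, 8/21, 25/42, 16/21, 11/14, 1]
j=0: u_0=49/540 ∈ [0, 5/42) → index 0
j=1: u_1=109/540 ∈ [4/21, 3/14) → index 2
j=2: u_2=169/540 ∈ [3/14, 8/21) → index 3
j=3: u_3=229/540 ∈ [8/21, 25/42) → index 5
j=4: u_4=289/540 ∈ [8/21, 25/42) → index 5
j=5: u_5=349/540 ∈ [25/42, 16/21) → index 6
j=6: u_6=409/540 ∈ [25/42, 16/21) → index 6
j=7: u_7=469/540 ∈ [11/14, 1) → index 8
j=8: u_8=529/540 ∈ [11/14, 1) → index 8

0 2 3 5 5 6 6 8 8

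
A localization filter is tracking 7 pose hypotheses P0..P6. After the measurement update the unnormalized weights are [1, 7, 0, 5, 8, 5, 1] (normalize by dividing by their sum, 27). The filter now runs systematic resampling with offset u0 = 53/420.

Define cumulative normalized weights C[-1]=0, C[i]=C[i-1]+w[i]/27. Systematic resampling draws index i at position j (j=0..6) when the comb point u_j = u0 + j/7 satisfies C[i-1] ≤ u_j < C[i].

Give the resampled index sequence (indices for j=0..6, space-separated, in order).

1 1 3 4 4 5 6

C = [1/27, 8/27, 8/27, 13/27, 7/9, 26/27, 1]
j=0: u_0=53/420 ∈ [1/27, 8/27) → index 1
j=1: u_1=113/420 ∈ [1/27, 8/27) → index 1
j=2: u_2=173/420 ∈ [8/27, 13/27) → index 3
j=3: u_3=233/420 ∈ [13/27, 7/9) → index 4
j=4: u_4=293/420 ∈ [13/27, 7/9) → index 4
j=5: u_5=353/420 ∈ [7/9, 26/27) → index 5
j=6: u_6=59/60 ∈ [26/27, 1) → index 6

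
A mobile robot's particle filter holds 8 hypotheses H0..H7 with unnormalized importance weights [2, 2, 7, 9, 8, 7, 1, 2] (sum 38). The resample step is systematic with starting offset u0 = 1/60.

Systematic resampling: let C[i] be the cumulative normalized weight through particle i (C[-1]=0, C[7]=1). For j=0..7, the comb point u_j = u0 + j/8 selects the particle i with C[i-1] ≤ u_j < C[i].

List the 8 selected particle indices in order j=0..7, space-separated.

0 2 2 3 3 4 5 5

C = [1/19, 2/19, 11/38, 10/19, 14/19, 35/38, 18/19, 1]
j=0: u_0=1/60 ∈ [0, 1/19) → index 0
j=1: u_1=17/120 ∈ [2/19, 11/38) → index 2
j=2: u_2=4/15 ∈ [2/19, 11/38) → index 2
j=3: u_3=47/120 ∈ [11/38, 10/19) → index 3
j=4: u_4=31/60 ∈ [11/38, 10/19) → index 3
j=5: u_5=77/120 ∈ [10/19, 14/19) → index 4
j=6: u_6=23/30 ∈ [14/19, 35/38) → index 5
j=7: u_7=107/120 ∈ [14/19, 35/38) → index 5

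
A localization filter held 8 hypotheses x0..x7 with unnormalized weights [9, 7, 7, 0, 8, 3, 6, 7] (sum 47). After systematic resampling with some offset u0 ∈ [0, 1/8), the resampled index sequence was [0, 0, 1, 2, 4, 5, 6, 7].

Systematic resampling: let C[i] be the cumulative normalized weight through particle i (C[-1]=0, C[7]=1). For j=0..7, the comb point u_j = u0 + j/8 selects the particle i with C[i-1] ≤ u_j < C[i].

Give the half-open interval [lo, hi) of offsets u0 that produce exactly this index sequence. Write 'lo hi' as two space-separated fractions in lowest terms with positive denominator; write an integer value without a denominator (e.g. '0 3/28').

C = [9/47, 16/47, 23/47, 23/47, 31/47, 34/47, 40/47, 1]
j=0 picked index 0: u0 ∈ [0, 9/47)
j=1 picked index 0: u0 ∈ [-1/8, 25/376)
j=2 picked index 1: u0 ∈ [-11/188, 17/188)
j=3 picked index 2: u0 ∈ [-13/376, 43/376)
j=4 picked index 4: u0 ∈ [-1/94, 15/94)
j=5 picked index 5: u0 ∈ [13/376, 37/376)
j=6 picked index 6: u0 ∈ [-5/188, 19/188)
j=7 picked index 7: u0 ∈ [-9/376, 1/8)
intersection: [13/376, 25/376)

13/376 25/376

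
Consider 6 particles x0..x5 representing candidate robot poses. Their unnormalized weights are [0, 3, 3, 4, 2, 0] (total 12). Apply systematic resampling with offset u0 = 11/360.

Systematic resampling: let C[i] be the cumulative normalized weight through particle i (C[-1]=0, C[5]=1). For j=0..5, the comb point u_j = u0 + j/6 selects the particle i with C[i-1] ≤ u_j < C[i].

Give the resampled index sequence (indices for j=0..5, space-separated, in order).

1 1 2 3 3 4

C = [0, 1/4, 1/2, 5/6, 1, 1]
j=0: u_0=11/360 ∈ [0, 1/4) → index 1
j=1: u_1=71/360 ∈ [0, 1/4) → index 1
j=2: u_2=131/360 ∈ [1/4, 1/2) → index 2
j=3: u_3=191/360 ∈ [1/2, 5/6) → index 3
j=4: u_4=251/360 ∈ [1/2, 5/6) → index 3
j=5: u_5=311/360 ∈ [5/6, 1) → index 4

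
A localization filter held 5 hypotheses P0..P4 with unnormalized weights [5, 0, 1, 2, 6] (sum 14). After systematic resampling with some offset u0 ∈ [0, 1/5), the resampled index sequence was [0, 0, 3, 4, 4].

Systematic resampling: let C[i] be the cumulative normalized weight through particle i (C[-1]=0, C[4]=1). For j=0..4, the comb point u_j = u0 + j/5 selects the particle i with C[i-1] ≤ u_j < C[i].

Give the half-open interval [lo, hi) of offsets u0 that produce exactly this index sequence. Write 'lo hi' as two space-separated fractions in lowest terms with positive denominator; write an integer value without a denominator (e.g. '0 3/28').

1/35 11/70

C = [5/14, 5/14, 3/7, 4/7, 1]
j=0 picked index 0: u0 ∈ [0, 5/14)
j=1 picked index 0: u0 ∈ [-1/5, 11/70)
j=2 picked index 3: u0 ∈ [1/35, 6/35)
j=3 picked index 4: u0 ∈ [-1/35, 2/5)
j=4 picked index 4: u0 ∈ [-8/35, 1/5)
intersection: [1/35, 11/70)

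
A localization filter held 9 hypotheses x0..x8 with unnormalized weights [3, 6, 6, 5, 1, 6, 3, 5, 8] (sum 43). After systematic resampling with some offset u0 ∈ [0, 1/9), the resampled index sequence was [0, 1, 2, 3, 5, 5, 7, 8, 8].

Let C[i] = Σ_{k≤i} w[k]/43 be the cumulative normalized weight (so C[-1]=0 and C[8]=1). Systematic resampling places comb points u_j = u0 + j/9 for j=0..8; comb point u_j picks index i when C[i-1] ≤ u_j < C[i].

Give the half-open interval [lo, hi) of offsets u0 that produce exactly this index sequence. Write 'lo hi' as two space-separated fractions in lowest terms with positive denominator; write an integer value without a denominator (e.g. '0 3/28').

17/387 3/43

C = [3/43, 9/43, 15/43, 20/43, 21/43, 27/43, 30/43, 35/43, 1]
j=0 picked index 0: u0 ∈ [0, 3/43)
j=1 picked index 1: u0 ∈ [-16/387, 38/387)
j=2 picked index 2: u0 ∈ [-5/387, 49/387)
j=3 picked index 3: u0 ∈ [2/129, 17/129)
j=4 picked index 5: u0 ∈ [17/387, 71/387)
j=5 picked index 5: u0 ∈ [-26/387, 28/387)
j=6 picked index 7: u0 ∈ [4/129, 19/129)
j=7 picked index 8: u0 ∈ [14/387, 2/9)
j=8 picked index 8: u0 ∈ [-29/387, 1/9)
intersection: [17/387, 3/43)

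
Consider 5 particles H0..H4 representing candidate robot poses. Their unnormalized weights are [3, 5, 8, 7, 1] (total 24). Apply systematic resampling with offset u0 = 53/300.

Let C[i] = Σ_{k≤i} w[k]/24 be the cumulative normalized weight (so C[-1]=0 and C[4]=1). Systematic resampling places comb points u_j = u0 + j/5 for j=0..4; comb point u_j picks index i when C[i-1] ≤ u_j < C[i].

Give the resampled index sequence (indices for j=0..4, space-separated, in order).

C = [1/8, 1/3, 2/3, 23/24, 1]
j=0: u_0=53/300 ∈ [1/8, 1/3) → index 1
j=1: u_1=113/300 ∈ [1/3, 2/3) → index 2
j=2: u_2=173/300 ∈ [1/3, 2/3) → index 2
j=3: u_3=233/300 ∈ [2/3, 23/24) → index 3
j=4: u_4=293/300 ∈ [23/24, 1) → index 4

1 2 2 3 4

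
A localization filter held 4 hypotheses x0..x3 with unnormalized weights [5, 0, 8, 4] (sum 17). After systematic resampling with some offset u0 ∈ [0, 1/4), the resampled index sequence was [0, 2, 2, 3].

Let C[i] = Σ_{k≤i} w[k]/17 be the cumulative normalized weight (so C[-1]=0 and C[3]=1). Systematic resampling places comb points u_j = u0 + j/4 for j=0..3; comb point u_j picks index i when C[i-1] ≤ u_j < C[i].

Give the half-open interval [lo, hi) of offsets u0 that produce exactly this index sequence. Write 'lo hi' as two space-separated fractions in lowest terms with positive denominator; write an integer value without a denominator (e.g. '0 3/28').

C = [5/17, 5/17, 13/17, 1]
j=0 picked index 0: u0 ∈ [0, 5/17)
j=1 picked index 2: u0 ∈ [3/68, 35/68)
j=2 picked index 2: u0 ∈ [-7/34, 9/34)
j=3 picked index 3: u0 ∈ [1/68, 1/4)
intersection: [3/68, 1/4)

3/68 1/4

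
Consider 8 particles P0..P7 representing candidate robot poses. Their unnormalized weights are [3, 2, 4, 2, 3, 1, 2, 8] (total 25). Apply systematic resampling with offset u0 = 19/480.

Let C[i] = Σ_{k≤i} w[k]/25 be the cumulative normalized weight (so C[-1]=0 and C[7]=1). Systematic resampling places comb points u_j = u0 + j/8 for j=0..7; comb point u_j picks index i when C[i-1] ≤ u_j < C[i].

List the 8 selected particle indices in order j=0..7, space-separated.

C = [3/25, 1/5, 9/25, 11/25, 14/25, 3/5, 17/25, 1]
j=0: u_0=19/480 ∈ [0, 3/25) → index 0
j=1: u_1=79/480 ∈ [3/25, 1/5) → index 1
j=2: u_2=139/480 ∈ [1/5, 9/25) → index 2
j=3: u_3=199/480 ∈ [9/25, 11/25) → index 3
j=4: u_4=259/480 ∈ [11/25, 14/25) → index 4
j=5: u_5=319/480 ∈ [3/5, 17/25) → index 6
j=6: u_6=379/480 ∈ [17/25, 1) → index 7
j=7: u_7=439/480 ∈ [17/25, 1) → index 7

0 1 2 3 4 6 7 7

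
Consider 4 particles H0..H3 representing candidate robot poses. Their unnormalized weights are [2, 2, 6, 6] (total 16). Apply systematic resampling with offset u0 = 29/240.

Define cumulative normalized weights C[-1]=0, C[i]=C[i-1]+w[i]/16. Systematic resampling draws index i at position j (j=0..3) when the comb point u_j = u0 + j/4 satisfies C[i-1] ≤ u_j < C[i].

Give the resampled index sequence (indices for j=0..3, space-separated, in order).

C = [1/8, 1/4, 5/8, 1]
j=0: u_0=29/240 ∈ [0, 1/8) → index 0
j=1: u_1=89/240 ∈ [1/4, 5/8) → index 2
j=2: u_2=149/240 ∈ [1/4, 5/8) → index 2
j=3: u_3=209/240 ∈ [5/8, 1) → index 3

0 2 2 3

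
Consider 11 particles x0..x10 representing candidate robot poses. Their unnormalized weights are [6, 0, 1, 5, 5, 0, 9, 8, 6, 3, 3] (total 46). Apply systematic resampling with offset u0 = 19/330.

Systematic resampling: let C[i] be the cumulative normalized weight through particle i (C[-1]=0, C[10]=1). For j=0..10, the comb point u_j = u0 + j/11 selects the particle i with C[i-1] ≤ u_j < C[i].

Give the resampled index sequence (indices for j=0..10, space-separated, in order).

0 2 3 4 6 6 7 7 8 9 10

C = [3/23, 3/23, 7/46, 6/23, 17/46, 17/46, 13/23, 17/23, 20/23, 43/46, 1]
j=0: u_0=19/330 ∈ [0, 3/23) → index 0
j=1: u_1=49/330 ∈ [3/23, 7/46) → index 2
j=2: u_2=79/330 ∈ [7/46, 6/23) → index 3
j=3: u_3=109/330 ∈ [6/23, 17/46) → index 4
j=4: u_4=139/330 ∈ [17/46, 13/23) → index 6
j=5: u_5=169/330 ∈ [17/46, 13/23) → index 6
j=6: u_6=199/330 ∈ [13/23, 17/23) → index 7
j=7: u_7=229/330 ∈ [13/23, 17/23) → index 7
j=8: u_8=259/330 ∈ [17/23, 20/23) → index 8
j=9: u_9=289/330 ∈ [20/23, 43/46) → index 9
j=10: u_10=29/30 ∈ [43/46, 1) → index 10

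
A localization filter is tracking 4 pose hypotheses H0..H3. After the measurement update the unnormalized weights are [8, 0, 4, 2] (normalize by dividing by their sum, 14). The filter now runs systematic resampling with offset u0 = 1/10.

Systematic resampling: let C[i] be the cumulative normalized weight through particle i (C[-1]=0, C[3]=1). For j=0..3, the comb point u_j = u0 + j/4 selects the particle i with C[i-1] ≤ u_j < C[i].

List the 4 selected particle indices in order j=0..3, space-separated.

0 0 2 2

C = [4/7, 4/7, 6/7, 1]
j=0: u_0=1/10 ∈ [0, 4/7) → index 0
j=1: u_1=7/20 ∈ [0, 4/7) → index 0
j=2: u_2=3/5 ∈ [4/7, 6/7) → index 2
j=3: u_3=17/20 ∈ [4/7, 6/7) → index 2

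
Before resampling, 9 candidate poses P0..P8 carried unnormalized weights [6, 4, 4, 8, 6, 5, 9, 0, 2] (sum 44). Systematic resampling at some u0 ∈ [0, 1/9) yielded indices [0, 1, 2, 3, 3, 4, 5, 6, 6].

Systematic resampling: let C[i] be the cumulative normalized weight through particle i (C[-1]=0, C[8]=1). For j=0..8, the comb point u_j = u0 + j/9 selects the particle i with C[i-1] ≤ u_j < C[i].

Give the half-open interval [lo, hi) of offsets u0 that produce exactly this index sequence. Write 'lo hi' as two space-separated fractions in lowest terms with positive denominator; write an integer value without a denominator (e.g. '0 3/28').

5/198 1/18

C = [3/22, 5/22, 7/22, 1/2, 7/11, 3/4, 21/22, 21/22, 1]
j=0 picked index 0: u0 ∈ [0, 3/22)
j=1 picked index 1: u0 ∈ [5/198, 23/198)
j=2 picked index 2: u0 ∈ [1/198, 19/198)
j=3 picked index 3: u0 ∈ [-1/66, 1/6)
j=4 picked index 3: u0 ∈ [-25/198, 1/18)
j=5 picked index 4: u0 ∈ [-1/18, 8/99)
j=6 picked index 5: u0 ∈ [-1/33, 1/12)
j=7 picked index 6: u0 ∈ [-1/36, 35/198)
j=8 picked index 6: u0 ∈ [-5/36, 13/198)
intersection: [5/198, 1/18)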